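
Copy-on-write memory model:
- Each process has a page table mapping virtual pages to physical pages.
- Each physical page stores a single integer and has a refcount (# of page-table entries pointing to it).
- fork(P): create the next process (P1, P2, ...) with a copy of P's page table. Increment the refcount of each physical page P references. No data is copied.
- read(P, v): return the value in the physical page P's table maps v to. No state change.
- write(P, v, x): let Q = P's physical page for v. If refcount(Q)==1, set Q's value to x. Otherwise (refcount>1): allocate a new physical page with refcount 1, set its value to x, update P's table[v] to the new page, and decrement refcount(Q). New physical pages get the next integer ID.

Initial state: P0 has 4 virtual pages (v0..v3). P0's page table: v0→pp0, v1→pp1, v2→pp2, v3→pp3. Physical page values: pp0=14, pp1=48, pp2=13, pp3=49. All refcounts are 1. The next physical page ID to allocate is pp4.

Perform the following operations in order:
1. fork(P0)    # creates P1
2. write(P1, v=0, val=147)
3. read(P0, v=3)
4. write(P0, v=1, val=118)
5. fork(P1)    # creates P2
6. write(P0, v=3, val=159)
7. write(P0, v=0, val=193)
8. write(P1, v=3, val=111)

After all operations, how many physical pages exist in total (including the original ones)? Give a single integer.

Answer: 8

Derivation:
Op 1: fork(P0) -> P1. 4 ppages; refcounts: pp0:2 pp1:2 pp2:2 pp3:2
Op 2: write(P1, v0, 147). refcount(pp0)=2>1 -> COPY to pp4. 5 ppages; refcounts: pp0:1 pp1:2 pp2:2 pp3:2 pp4:1
Op 3: read(P0, v3) -> 49. No state change.
Op 4: write(P0, v1, 118). refcount(pp1)=2>1 -> COPY to pp5. 6 ppages; refcounts: pp0:1 pp1:1 pp2:2 pp3:2 pp4:1 pp5:1
Op 5: fork(P1) -> P2. 6 ppages; refcounts: pp0:1 pp1:2 pp2:3 pp3:3 pp4:2 pp5:1
Op 6: write(P0, v3, 159). refcount(pp3)=3>1 -> COPY to pp6. 7 ppages; refcounts: pp0:1 pp1:2 pp2:3 pp3:2 pp4:2 pp5:1 pp6:1
Op 7: write(P0, v0, 193). refcount(pp0)=1 -> write in place. 7 ppages; refcounts: pp0:1 pp1:2 pp2:3 pp3:2 pp4:2 pp5:1 pp6:1
Op 8: write(P1, v3, 111). refcount(pp3)=2>1 -> COPY to pp7. 8 ppages; refcounts: pp0:1 pp1:2 pp2:3 pp3:1 pp4:2 pp5:1 pp6:1 pp7:1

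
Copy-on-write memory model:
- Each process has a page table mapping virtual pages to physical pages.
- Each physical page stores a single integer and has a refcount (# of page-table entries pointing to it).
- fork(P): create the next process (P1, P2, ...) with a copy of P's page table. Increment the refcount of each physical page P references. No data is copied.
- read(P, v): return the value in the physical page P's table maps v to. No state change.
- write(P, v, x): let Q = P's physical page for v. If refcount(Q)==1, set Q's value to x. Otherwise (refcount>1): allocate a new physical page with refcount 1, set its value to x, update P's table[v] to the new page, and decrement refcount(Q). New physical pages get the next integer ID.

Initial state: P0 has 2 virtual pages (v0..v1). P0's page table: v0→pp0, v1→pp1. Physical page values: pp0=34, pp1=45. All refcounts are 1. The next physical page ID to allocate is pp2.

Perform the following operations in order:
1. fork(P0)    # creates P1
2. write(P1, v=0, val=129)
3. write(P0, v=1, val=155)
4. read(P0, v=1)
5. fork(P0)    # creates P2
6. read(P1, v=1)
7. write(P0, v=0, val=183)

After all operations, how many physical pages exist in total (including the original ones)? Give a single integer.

Answer: 5

Derivation:
Op 1: fork(P0) -> P1. 2 ppages; refcounts: pp0:2 pp1:2
Op 2: write(P1, v0, 129). refcount(pp0)=2>1 -> COPY to pp2. 3 ppages; refcounts: pp0:1 pp1:2 pp2:1
Op 3: write(P0, v1, 155). refcount(pp1)=2>1 -> COPY to pp3. 4 ppages; refcounts: pp0:1 pp1:1 pp2:1 pp3:1
Op 4: read(P0, v1) -> 155. No state change.
Op 5: fork(P0) -> P2. 4 ppages; refcounts: pp0:2 pp1:1 pp2:1 pp3:2
Op 6: read(P1, v1) -> 45. No state change.
Op 7: write(P0, v0, 183). refcount(pp0)=2>1 -> COPY to pp4. 5 ppages; refcounts: pp0:1 pp1:1 pp2:1 pp3:2 pp4:1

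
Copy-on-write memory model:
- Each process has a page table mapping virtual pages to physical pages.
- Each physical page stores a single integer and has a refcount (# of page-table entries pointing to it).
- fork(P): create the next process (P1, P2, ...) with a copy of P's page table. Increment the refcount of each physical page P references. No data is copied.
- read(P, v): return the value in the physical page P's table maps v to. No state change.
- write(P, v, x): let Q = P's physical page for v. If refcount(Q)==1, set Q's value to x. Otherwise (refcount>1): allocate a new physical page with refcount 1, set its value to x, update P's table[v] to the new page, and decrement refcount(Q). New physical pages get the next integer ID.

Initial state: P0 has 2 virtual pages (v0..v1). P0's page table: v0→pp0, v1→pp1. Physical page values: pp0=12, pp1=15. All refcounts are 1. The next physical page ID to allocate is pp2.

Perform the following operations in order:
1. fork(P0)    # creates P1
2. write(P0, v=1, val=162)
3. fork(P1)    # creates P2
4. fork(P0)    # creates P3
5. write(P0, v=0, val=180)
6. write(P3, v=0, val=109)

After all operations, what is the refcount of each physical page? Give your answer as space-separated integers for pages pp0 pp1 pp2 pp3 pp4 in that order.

Answer: 2 2 2 1 1

Derivation:
Op 1: fork(P0) -> P1. 2 ppages; refcounts: pp0:2 pp1:2
Op 2: write(P0, v1, 162). refcount(pp1)=2>1 -> COPY to pp2. 3 ppages; refcounts: pp0:2 pp1:1 pp2:1
Op 3: fork(P1) -> P2. 3 ppages; refcounts: pp0:3 pp1:2 pp2:1
Op 4: fork(P0) -> P3. 3 ppages; refcounts: pp0:4 pp1:2 pp2:2
Op 5: write(P0, v0, 180). refcount(pp0)=4>1 -> COPY to pp3. 4 ppages; refcounts: pp0:3 pp1:2 pp2:2 pp3:1
Op 6: write(P3, v0, 109). refcount(pp0)=3>1 -> COPY to pp4. 5 ppages; refcounts: pp0:2 pp1:2 pp2:2 pp3:1 pp4:1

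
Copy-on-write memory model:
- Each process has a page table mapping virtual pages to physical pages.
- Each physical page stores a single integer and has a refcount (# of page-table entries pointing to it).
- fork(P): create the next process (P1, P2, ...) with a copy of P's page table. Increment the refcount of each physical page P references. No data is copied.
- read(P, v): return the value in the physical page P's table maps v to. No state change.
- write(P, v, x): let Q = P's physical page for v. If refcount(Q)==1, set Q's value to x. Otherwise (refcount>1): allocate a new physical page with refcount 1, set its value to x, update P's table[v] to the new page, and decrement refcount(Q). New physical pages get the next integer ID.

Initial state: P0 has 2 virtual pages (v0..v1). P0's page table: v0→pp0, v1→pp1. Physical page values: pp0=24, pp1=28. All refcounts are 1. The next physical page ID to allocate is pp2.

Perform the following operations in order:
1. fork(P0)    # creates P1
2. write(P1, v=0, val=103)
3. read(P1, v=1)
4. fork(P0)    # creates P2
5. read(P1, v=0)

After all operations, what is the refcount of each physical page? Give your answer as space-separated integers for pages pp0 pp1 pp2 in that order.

Op 1: fork(P0) -> P1. 2 ppages; refcounts: pp0:2 pp1:2
Op 2: write(P1, v0, 103). refcount(pp0)=2>1 -> COPY to pp2. 3 ppages; refcounts: pp0:1 pp1:2 pp2:1
Op 3: read(P1, v1) -> 28. No state change.
Op 4: fork(P0) -> P2. 3 ppages; refcounts: pp0:2 pp1:3 pp2:1
Op 5: read(P1, v0) -> 103. No state change.

Answer: 2 3 1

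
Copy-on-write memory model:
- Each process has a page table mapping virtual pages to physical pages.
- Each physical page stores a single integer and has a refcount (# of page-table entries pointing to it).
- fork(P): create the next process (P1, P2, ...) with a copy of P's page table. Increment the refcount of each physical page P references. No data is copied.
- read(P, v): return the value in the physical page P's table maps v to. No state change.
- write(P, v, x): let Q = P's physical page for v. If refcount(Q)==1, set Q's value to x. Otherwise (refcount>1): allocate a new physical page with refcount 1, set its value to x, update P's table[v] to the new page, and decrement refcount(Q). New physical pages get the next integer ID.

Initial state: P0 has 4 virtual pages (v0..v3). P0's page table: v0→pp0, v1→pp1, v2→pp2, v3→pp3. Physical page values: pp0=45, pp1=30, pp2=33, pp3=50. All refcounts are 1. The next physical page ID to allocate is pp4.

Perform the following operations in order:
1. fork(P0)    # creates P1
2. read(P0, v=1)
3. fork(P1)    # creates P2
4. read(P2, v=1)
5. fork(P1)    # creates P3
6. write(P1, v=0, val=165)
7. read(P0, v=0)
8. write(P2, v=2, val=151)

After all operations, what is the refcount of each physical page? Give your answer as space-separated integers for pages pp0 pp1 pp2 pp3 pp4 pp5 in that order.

Answer: 3 4 3 4 1 1

Derivation:
Op 1: fork(P0) -> P1. 4 ppages; refcounts: pp0:2 pp1:2 pp2:2 pp3:2
Op 2: read(P0, v1) -> 30. No state change.
Op 3: fork(P1) -> P2. 4 ppages; refcounts: pp0:3 pp1:3 pp2:3 pp3:3
Op 4: read(P2, v1) -> 30. No state change.
Op 5: fork(P1) -> P3. 4 ppages; refcounts: pp0:4 pp1:4 pp2:4 pp3:4
Op 6: write(P1, v0, 165). refcount(pp0)=4>1 -> COPY to pp4. 5 ppages; refcounts: pp0:3 pp1:4 pp2:4 pp3:4 pp4:1
Op 7: read(P0, v0) -> 45. No state change.
Op 8: write(P2, v2, 151). refcount(pp2)=4>1 -> COPY to pp5. 6 ppages; refcounts: pp0:3 pp1:4 pp2:3 pp3:4 pp4:1 pp5:1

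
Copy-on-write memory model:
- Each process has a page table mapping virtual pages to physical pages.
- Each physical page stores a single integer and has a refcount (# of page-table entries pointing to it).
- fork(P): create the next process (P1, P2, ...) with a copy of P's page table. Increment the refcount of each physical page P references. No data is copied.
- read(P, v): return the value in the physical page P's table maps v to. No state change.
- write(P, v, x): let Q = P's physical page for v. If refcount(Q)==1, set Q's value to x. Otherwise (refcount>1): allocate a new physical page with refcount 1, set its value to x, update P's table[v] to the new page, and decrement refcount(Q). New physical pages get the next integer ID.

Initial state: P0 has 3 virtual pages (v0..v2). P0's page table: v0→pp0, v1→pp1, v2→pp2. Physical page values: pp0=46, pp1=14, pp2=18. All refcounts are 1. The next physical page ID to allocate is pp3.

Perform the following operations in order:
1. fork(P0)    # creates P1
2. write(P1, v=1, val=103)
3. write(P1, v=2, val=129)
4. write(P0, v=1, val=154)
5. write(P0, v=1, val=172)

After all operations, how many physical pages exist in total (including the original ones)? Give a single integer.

Op 1: fork(P0) -> P1. 3 ppages; refcounts: pp0:2 pp1:2 pp2:2
Op 2: write(P1, v1, 103). refcount(pp1)=2>1 -> COPY to pp3. 4 ppages; refcounts: pp0:2 pp1:1 pp2:2 pp3:1
Op 3: write(P1, v2, 129). refcount(pp2)=2>1 -> COPY to pp4. 5 ppages; refcounts: pp0:2 pp1:1 pp2:1 pp3:1 pp4:1
Op 4: write(P0, v1, 154). refcount(pp1)=1 -> write in place. 5 ppages; refcounts: pp0:2 pp1:1 pp2:1 pp3:1 pp4:1
Op 5: write(P0, v1, 172). refcount(pp1)=1 -> write in place. 5 ppages; refcounts: pp0:2 pp1:1 pp2:1 pp3:1 pp4:1

Answer: 5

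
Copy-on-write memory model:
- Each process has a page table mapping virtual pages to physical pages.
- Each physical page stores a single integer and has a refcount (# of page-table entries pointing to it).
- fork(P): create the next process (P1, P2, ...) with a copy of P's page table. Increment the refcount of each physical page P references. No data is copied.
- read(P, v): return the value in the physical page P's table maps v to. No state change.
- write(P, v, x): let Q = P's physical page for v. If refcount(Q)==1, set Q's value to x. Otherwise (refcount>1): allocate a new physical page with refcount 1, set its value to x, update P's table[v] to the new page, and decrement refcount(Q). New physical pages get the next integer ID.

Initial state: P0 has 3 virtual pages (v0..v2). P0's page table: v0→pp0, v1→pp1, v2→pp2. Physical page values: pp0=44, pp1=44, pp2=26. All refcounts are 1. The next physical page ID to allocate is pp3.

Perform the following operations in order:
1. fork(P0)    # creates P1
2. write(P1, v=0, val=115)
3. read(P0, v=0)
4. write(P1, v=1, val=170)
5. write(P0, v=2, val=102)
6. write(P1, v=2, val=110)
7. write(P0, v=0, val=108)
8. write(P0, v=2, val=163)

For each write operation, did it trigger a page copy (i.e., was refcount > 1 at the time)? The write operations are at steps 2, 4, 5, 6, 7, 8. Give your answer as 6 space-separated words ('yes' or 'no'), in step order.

Op 1: fork(P0) -> P1. 3 ppages; refcounts: pp0:2 pp1:2 pp2:2
Op 2: write(P1, v0, 115). refcount(pp0)=2>1 -> COPY to pp3. 4 ppages; refcounts: pp0:1 pp1:2 pp2:2 pp3:1
Op 3: read(P0, v0) -> 44. No state change.
Op 4: write(P1, v1, 170). refcount(pp1)=2>1 -> COPY to pp4. 5 ppages; refcounts: pp0:1 pp1:1 pp2:2 pp3:1 pp4:1
Op 5: write(P0, v2, 102). refcount(pp2)=2>1 -> COPY to pp5. 6 ppages; refcounts: pp0:1 pp1:1 pp2:1 pp3:1 pp4:1 pp5:1
Op 6: write(P1, v2, 110). refcount(pp2)=1 -> write in place. 6 ppages; refcounts: pp0:1 pp1:1 pp2:1 pp3:1 pp4:1 pp5:1
Op 7: write(P0, v0, 108). refcount(pp0)=1 -> write in place. 6 ppages; refcounts: pp0:1 pp1:1 pp2:1 pp3:1 pp4:1 pp5:1
Op 8: write(P0, v2, 163). refcount(pp5)=1 -> write in place. 6 ppages; refcounts: pp0:1 pp1:1 pp2:1 pp3:1 pp4:1 pp5:1

yes yes yes no no no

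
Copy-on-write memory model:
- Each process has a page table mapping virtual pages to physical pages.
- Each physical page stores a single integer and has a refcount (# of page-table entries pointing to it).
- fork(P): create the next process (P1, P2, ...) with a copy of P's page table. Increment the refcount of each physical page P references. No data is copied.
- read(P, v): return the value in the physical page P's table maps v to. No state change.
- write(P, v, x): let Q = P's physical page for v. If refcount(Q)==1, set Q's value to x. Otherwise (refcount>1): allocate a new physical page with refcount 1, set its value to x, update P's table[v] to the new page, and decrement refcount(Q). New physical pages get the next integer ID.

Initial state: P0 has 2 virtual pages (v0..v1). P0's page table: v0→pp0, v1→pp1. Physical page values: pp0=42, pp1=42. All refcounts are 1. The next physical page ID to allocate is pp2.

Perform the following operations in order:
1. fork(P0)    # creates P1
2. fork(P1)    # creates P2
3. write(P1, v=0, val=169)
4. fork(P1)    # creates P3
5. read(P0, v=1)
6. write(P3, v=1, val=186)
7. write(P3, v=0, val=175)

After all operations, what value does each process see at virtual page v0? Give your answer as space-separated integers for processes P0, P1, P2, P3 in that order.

Op 1: fork(P0) -> P1. 2 ppages; refcounts: pp0:2 pp1:2
Op 2: fork(P1) -> P2. 2 ppages; refcounts: pp0:3 pp1:3
Op 3: write(P1, v0, 169). refcount(pp0)=3>1 -> COPY to pp2. 3 ppages; refcounts: pp0:2 pp1:3 pp2:1
Op 4: fork(P1) -> P3. 3 ppages; refcounts: pp0:2 pp1:4 pp2:2
Op 5: read(P0, v1) -> 42. No state change.
Op 6: write(P3, v1, 186). refcount(pp1)=4>1 -> COPY to pp3. 4 ppages; refcounts: pp0:2 pp1:3 pp2:2 pp3:1
Op 7: write(P3, v0, 175). refcount(pp2)=2>1 -> COPY to pp4. 5 ppages; refcounts: pp0:2 pp1:3 pp2:1 pp3:1 pp4:1
P0: v0 -> pp0 = 42
P1: v0 -> pp2 = 169
P2: v0 -> pp0 = 42
P3: v0 -> pp4 = 175

Answer: 42 169 42 175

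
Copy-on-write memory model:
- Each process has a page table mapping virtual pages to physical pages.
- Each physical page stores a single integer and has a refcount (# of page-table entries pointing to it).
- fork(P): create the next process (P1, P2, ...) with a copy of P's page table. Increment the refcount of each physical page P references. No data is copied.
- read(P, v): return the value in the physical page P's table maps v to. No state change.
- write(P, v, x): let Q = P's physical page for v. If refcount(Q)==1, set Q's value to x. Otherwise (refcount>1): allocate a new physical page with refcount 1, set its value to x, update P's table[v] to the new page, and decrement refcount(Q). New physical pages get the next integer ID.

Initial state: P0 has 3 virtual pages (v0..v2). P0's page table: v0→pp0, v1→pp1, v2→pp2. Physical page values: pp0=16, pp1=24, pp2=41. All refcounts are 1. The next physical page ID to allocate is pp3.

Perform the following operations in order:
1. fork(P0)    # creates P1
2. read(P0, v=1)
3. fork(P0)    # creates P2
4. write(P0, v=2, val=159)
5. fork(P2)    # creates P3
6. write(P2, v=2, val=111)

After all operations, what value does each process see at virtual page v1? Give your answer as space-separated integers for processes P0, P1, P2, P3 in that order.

Op 1: fork(P0) -> P1. 3 ppages; refcounts: pp0:2 pp1:2 pp2:2
Op 2: read(P0, v1) -> 24. No state change.
Op 3: fork(P0) -> P2. 3 ppages; refcounts: pp0:3 pp1:3 pp2:3
Op 4: write(P0, v2, 159). refcount(pp2)=3>1 -> COPY to pp3. 4 ppages; refcounts: pp0:3 pp1:3 pp2:2 pp3:1
Op 5: fork(P2) -> P3. 4 ppages; refcounts: pp0:4 pp1:4 pp2:3 pp3:1
Op 6: write(P2, v2, 111). refcount(pp2)=3>1 -> COPY to pp4. 5 ppages; refcounts: pp0:4 pp1:4 pp2:2 pp3:1 pp4:1
P0: v1 -> pp1 = 24
P1: v1 -> pp1 = 24
P2: v1 -> pp1 = 24
P3: v1 -> pp1 = 24

Answer: 24 24 24 24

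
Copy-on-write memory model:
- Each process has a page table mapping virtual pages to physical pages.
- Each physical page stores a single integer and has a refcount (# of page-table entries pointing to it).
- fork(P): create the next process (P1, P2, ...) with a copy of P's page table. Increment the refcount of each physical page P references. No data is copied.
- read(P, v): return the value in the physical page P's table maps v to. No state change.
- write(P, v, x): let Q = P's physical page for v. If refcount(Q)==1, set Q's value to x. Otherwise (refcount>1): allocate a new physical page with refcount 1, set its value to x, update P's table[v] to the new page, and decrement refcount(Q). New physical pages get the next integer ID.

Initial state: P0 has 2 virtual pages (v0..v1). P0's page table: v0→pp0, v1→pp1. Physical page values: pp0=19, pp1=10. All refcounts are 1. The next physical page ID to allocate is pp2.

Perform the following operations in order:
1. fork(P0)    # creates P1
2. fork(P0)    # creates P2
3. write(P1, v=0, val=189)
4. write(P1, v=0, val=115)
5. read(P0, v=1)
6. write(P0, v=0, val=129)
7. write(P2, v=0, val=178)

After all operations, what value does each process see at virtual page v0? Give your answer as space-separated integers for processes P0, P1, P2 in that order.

Answer: 129 115 178

Derivation:
Op 1: fork(P0) -> P1. 2 ppages; refcounts: pp0:2 pp1:2
Op 2: fork(P0) -> P2. 2 ppages; refcounts: pp0:3 pp1:3
Op 3: write(P1, v0, 189). refcount(pp0)=3>1 -> COPY to pp2. 3 ppages; refcounts: pp0:2 pp1:3 pp2:1
Op 4: write(P1, v0, 115). refcount(pp2)=1 -> write in place. 3 ppages; refcounts: pp0:2 pp1:3 pp2:1
Op 5: read(P0, v1) -> 10. No state change.
Op 6: write(P0, v0, 129). refcount(pp0)=2>1 -> COPY to pp3. 4 ppages; refcounts: pp0:1 pp1:3 pp2:1 pp3:1
Op 7: write(P2, v0, 178). refcount(pp0)=1 -> write in place. 4 ppages; refcounts: pp0:1 pp1:3 pp2:1 pp3:1
P0: v0 -> pp3 = 129
P1: v0 -> pp2 = 115
P2: v0 -> pp0 = 178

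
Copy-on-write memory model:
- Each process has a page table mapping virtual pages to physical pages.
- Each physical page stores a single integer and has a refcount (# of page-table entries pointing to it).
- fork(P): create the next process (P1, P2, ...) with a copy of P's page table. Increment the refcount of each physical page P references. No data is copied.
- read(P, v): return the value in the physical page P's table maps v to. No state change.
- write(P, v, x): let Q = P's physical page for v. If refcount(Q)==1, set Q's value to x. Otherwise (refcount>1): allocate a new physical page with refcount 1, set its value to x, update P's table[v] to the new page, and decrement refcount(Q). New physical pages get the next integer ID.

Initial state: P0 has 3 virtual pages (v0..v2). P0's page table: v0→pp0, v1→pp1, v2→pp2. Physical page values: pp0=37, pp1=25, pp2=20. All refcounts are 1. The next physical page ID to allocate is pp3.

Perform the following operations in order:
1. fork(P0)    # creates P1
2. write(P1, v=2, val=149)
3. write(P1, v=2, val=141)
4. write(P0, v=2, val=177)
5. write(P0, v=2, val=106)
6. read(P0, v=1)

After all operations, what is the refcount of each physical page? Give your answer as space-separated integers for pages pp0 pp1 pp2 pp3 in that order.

Answer: 2 2 1 1

Derivation:
Op 1: fork(P0) -> P1. 3 ppages; refcounts: pp0:2 pp1:2 pp2:2
Op 2: write(P1, v2, 149). refcount(pp2)=2>1 -> COPY to pp3. 4 ppages; refcounts: pp0:2 pp1:2 pp2:1 pp3:1
Op 3: write(P1, v2, 141). refcount(pp3)=1 -> write in place. 4 ppages; refcounts: pp0:2 pp1:2 pp2:1 pp3:1
Op 4: write(P0, v2, 177). refcount(pp2)=1 -> write in place. 4 ppages; refcounts: pp0:2 pp1:2 pp2:1 pp3:1
Op 5: write(P0, v2, 106). refcount(pp2)=1 -> write in place. 4 ppages; refcounts: pp0:2 pp1:2 pp2:1 pp3:1
Op 6: read(P0, v1) -> 25. No state change.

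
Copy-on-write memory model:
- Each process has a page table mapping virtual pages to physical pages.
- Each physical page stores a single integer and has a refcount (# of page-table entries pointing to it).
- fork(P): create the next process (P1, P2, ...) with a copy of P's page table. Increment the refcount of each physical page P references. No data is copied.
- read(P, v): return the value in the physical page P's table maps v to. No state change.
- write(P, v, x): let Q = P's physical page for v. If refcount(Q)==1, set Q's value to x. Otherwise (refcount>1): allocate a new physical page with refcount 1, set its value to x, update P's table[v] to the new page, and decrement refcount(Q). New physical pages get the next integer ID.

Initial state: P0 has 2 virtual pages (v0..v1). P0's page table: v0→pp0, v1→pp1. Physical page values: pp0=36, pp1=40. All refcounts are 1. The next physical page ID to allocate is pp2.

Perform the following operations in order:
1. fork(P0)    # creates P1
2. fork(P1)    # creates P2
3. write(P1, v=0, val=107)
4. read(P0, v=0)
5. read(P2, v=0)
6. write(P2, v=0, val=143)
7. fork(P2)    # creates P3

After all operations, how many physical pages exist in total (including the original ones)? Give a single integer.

Answer: 4

Derivation:
Op 1: fork(P0) -> P1. 2 ppages; refcounts: pp0:2 pp1:2
Op 2: fork(P1) -> P2. 2 ppages; refcounts: pp0:3 pp1:3
Op 3: write(P1, v0, 107). refcount(pp0)=3>1 -> COPY to pp2. 3 ppages; refcounts: pp0:2 pp1:3 pp2:1
Op 4: read(P0, v0) -> 36. No state change.
Op 5: read(P2, v0) -> 36. No state change.
Op 6: write(P2, v0, 143). refcount(pp0)=2>1 -> COPY to pp3. 4 ppages; refcounts: pp0:1 pp1:3 pp2:1 pp3:1
Op 7: fork(P2) -> P3. 4 ppages; refcounts: pp0:1 pp1:4 pp2:1 pp3:2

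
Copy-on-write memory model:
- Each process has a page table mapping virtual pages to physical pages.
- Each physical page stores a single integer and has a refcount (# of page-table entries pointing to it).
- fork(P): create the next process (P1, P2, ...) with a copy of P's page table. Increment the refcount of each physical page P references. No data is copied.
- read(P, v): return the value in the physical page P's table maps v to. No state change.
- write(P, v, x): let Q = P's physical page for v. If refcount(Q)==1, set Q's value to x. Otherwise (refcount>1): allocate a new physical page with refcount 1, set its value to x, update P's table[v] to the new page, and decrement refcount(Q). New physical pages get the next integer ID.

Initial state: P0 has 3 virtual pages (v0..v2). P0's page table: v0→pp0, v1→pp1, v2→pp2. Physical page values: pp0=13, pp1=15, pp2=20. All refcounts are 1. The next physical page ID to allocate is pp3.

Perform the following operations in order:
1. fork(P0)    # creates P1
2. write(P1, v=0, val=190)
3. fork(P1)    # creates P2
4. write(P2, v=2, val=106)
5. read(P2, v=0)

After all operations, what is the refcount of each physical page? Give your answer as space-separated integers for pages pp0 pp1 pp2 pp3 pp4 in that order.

Answer: 1 3 2 2 1

Derivation:
Op 1: fork(P0) -> P1. 3 ppages; refcounts: pp0:2 pp1:2 pp2:2
Op 2: write(P1, v0, 190). refcount(pp0)=2>1 -> COPY to pp3. 4 ppages; refcounts: pp0:1 pp1:2 pp2:2 pp3:1
Op 3: fork(P1) -> P2. 4 ppages; refcounts: pp0:1 pp1:3 pp2:3 pp3:2
Op 4: write(P2, v2, 106). refcount(pp2)=3>1 -> COPY to pp4. 5 ppages; refcounts: pp0:1 pp1:3 pp2:2 pp3:2 pp4:1
Op 5: read(P2, v0) -> 190. No state change.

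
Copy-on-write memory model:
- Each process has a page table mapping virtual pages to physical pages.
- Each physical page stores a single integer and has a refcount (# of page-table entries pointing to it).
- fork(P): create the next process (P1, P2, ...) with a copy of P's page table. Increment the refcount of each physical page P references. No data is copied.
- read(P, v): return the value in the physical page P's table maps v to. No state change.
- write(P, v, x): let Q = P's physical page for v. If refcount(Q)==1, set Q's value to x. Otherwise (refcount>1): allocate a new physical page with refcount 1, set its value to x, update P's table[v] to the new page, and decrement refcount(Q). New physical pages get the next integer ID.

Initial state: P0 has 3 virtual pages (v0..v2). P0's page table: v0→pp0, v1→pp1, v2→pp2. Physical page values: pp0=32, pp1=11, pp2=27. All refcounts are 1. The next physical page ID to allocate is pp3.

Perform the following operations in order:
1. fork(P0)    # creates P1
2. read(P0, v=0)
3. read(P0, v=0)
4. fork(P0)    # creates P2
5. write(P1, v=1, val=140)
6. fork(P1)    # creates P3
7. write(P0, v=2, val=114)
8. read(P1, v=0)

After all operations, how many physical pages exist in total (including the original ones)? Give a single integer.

Answer: 5

Derivation:
Op 1: fork(P0) -> P1. 3 ppages; refcounts: pp0:2 pp1:2 pp2:2
Op 2: read(P0, v0) -> 32. No state change.
Op 3: read(P0, v0) -> 32. No state change.
Op 4: fork(P0) -> P2. 3 ppages; refcounts: pp0:3 pp1:3 pp2:3
Op 5: write(P1, v1, 140). refcount(pp1)=3>1 -> COPY to pp3. 4 ppages; refcounts: pp0:3 pp1:2 pp2:3 pp3:1
Op 6: fork(P1) -> P3. 4 ppages; refcounts: pp0:4 pp1:2 pp2:4 pp3:2
Op 7: write(P0, v2, 114). refcount(pp2)=4>1 -> COPY to pp4. 5 ppages; refcounts: pp0:4 pp1:2 pp2:3 pp3:2 pp4:1
Op 8: read(P1, v0) -> 32. No state change.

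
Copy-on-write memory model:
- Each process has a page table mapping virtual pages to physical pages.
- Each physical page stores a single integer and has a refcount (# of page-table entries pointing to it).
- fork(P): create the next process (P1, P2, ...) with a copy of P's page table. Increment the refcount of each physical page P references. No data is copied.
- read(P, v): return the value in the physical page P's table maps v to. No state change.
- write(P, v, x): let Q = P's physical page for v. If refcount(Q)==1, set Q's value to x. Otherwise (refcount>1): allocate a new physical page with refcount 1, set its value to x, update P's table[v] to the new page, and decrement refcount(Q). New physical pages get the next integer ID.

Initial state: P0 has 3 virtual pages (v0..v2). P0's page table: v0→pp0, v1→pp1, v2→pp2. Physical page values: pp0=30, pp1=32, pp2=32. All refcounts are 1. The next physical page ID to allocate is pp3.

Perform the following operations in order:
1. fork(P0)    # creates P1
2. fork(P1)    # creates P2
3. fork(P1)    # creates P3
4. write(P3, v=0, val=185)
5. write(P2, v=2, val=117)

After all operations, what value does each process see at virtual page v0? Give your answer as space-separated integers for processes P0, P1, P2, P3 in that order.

Op 1: fork(P0) -> P1. 3 ppages; refcounts: pp0:2 pp1:2 pp2:2
Op 2: fork(P1) -> P2. 3 ppages; refcounts: pp0:3 pp1:3 pp2:3
Op 3: fork(P1) -> P3. 3 ppages; refcounts: pp0:4 pp1:4 pp2:4
Op 4: write(P3, v0, 185). refcount(pp0)=4>1 -> COPY to pp3. 4 ppages; refcounts: pp0:3 pp1:4 pp2:4 pp3:1
Op 5: write(P2, v2, 117). refcount(pp2)=4>1 -> COPY to pp4. 5 ppages; refcounts: pp0:3 pp1:4 pp2:3 pp3:1 pp4:1
P0: v0 -> pp0 = 30
P1: v0 -> pp0 = 30
P2: v0 -> pp0 = 30
P3: v0 -> pp3 = 185

Answer: 30 30 30 185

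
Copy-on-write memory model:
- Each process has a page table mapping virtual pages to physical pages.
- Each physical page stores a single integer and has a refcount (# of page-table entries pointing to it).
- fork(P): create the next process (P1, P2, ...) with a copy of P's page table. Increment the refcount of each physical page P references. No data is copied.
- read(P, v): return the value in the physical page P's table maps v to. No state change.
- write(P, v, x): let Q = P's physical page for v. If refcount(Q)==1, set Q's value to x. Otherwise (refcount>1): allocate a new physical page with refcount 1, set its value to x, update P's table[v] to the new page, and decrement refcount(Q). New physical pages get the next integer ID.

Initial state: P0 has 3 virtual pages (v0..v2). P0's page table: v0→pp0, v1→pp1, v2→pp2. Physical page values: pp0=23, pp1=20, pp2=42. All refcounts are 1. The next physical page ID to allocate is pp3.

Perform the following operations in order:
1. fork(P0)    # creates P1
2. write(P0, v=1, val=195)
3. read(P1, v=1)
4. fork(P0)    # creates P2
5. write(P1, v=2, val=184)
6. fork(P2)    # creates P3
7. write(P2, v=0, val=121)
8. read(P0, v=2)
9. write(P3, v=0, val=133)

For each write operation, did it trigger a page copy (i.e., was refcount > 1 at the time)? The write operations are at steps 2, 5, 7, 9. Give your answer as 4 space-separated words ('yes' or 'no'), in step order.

Op 1: fork(P0) -> P1. 3 ppages; refcounts: pp0:2 pp1:2 pp2:2
Op 2: write(P0, v1, 195). refcount(pp1)=2>1 -> COPY to pp3. 4 ppages; refcounts: pp0:2 pp1:1 pp2:2 pp3:1
Op 3: read(P1, v1) -> 20. No state change.
Op 4: fork(P0) -> P2. 4 ppages; refcounts: pp0:3 pp1:1 pp2:3 pp3:2
Op 5: write(P1, v2, 184). refcount(pp2)=3>1 -> COPY to pp4. 5 ppages; refcounts: pp0:3 pp1:1 pp2:2 pp3:2 pp4:1
Op 6: fork(P2) -> P3. 5 ppages; refcounts: pp0:4 pp1:1 pp2:3 pp3:3 pp4:1
Op 7: write(P2, v0, 121). refcount(pp0)=4>1 -> COPY to pp5. 6 ppages; refcounts: pp0:3 pp1:1 pp2:3 pp3:3 pp4:1 pp5:1
Op 8: read(P0, v2) -> 42. No state change.
Op 9: write(P3, v0, 133). refcount(pp0)=3>1 -> COPY to pp6. 7 ppages; refcounts: pp0:2 pp1:1 pp2:3 pp3:3 pp4:1 pp5:1 pp6:1

yes yes yes yes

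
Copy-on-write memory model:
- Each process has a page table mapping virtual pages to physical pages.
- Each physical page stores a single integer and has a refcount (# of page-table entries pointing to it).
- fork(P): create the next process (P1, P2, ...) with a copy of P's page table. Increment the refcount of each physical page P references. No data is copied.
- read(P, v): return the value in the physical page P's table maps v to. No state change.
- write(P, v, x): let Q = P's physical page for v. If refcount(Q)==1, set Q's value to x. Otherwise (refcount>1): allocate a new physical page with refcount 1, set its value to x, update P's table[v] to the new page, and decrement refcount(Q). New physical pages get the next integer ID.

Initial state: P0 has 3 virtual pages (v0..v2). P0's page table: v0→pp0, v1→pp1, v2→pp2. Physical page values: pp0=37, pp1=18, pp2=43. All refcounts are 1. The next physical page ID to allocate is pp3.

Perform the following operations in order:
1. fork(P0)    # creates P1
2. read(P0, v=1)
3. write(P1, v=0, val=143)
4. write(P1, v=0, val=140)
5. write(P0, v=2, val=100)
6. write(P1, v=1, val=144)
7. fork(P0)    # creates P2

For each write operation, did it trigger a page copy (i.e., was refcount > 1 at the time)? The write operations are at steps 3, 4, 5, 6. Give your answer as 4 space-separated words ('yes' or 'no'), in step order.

Op 1: fork(P0) -> P1. 3 ppages; refcounts: pp0:2 pp1:2 pp2:2
Op 2: read(P0, v1) -> 18. No state change.
Op 3: write(P1, v0, 143). refcount(pp0)=2>1 -> COPY to pp3. 4 ppages; refcounts: pp0:1 pp1:2 pp2:2 pp3:1
Op 4: write(P1, v0, 140). refcount(pp3)=1 -> write in place. 4 ppages; refcounts: pp0:1 pp1:2 pp2:2 pp3:1
Op 5: write(P0, v2, 100). refcount(pp2)=2>1 -> COPY to pp4. 5 ppages; refcounts: pp0:1 pp1:2 pp2:1 pp3:1 pp4:1
Op 6: write(P1, v1, 144). refcount(pp1)=2>1 -> COPY to pp5. 6 ppages; refcounts: pp0:1 pp1:1 pp2:1 pp3:1 pp4:1 pp5:1
Op 7: fork(P0) -> P2. 6 ppages; refcounts: pp0:2 pp1:2 pp2:1 pp3:1 pp4:2 pp5:1

yes no yes yes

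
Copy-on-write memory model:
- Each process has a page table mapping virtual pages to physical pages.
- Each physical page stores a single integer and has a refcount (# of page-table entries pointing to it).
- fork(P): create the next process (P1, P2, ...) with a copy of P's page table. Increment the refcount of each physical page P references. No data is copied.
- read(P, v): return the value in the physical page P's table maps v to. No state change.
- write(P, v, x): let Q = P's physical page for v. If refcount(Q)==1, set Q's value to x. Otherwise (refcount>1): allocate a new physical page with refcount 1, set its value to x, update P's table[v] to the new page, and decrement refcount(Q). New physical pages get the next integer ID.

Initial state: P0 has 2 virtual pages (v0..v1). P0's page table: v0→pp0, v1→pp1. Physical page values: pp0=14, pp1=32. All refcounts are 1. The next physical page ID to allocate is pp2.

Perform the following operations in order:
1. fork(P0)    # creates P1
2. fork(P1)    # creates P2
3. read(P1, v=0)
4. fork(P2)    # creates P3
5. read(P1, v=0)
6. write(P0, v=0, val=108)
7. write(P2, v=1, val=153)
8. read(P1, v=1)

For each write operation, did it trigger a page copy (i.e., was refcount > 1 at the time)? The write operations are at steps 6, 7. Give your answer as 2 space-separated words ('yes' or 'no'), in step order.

Op 1: fork(P0) -> P1. 2 ppages; refcounts: pp0:2 pp1:2
Op 2: fork(P1) -> P2. 2 ppages; refcounts: pp0:3 pp1:3
Op 3: read(P1, v0) -> 14. No state change.
Op 4: fork(P2) -> P3. 2 ppages; refcounts: pp0:4 pp1:4
Op 5: read(P1, v0) -> 14. No state change.
Op 6: write(P0, v0, 108). refcount(pp0)=4>1 -> COPY to pp2. 3 ppages; refcounts: pp0:3 pp1:4 pp2:1
Op 7: write(P2, v1, 153). refcount(pp1)=4>1 -> COPY to pp3. 4 ppages; refcounts: pp0:3 pp1:3 pp2:1 pp3:1
Op 8: read(P1, v1) -> 32. No state change.

yes yes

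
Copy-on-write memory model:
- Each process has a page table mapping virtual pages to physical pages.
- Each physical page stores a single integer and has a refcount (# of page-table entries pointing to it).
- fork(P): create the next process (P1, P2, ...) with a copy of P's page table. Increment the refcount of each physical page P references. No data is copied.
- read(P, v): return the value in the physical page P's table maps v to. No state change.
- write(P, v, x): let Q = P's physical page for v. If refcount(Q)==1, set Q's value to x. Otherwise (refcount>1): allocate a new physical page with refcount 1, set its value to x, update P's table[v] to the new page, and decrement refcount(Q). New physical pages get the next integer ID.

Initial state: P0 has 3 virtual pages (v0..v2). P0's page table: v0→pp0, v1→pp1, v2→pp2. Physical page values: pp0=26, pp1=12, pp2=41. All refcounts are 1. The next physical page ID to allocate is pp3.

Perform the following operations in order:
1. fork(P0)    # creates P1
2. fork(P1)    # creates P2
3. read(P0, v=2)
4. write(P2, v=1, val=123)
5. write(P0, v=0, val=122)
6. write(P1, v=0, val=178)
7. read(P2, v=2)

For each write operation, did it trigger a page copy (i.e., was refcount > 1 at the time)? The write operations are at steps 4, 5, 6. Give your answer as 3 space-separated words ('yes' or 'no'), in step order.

Op 1: fork(P0) -> P1. 3 ppages; refcounts: pp0:2 pp1:2 pp2:2
Op 2: fork(P1) -> P2. 3 ppages; refcounts: pp0:3 pp1:3 pp2:3
Op 3: read(P0, v2) -> 41. No state change.
Op 4: write(P2, v1, 123). refcount(pp1)=3>1 -> COPY to pp3. 4 ppages; refcounts: pp0:3 pp1:2 pp2:3 pp3:1
Op 5: write(P0, v0, 122). refcount(pp0)=3>1 -> COPY to pp4. 5 ppages; refcounts: pp0:2 pp1:2 pp2:3 pp3:1 pp4:1
Op 6: write(P1, v0, 178). refcount(pp0)=2>1 -> COPY to pp5. 6 ppages; refcounts: pp0:1 pp1:2 pp2:3 pp3:1 pp4:1 pp5:1
Op 7: read(P2, v2) -> 41. No state change.

yes yes yes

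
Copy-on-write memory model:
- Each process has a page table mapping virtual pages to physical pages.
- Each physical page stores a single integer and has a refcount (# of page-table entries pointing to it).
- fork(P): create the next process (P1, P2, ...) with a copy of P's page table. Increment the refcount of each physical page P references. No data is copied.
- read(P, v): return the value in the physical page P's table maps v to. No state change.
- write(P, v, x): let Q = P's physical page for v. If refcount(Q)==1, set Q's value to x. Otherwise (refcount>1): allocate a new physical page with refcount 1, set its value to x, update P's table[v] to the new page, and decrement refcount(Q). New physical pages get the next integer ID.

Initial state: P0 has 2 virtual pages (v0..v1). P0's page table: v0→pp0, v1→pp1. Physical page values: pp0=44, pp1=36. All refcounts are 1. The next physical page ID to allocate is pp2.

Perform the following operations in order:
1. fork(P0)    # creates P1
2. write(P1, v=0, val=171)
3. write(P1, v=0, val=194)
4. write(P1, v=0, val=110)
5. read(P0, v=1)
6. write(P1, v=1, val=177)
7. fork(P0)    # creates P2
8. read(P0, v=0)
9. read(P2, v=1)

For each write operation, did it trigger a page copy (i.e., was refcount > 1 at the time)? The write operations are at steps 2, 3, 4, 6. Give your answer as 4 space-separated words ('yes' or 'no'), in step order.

Op 1: fork(P0) -> P1. 2 ppages; refcounts: pp0:2 pp1:2
Op 2: write(P1, v0, 171). refcount(pp0)=2>1 -> COPY to pp2. 3 ppages; refcounts: pp0:1 pp1:2 pp2:1
Op 3: write(P1, v0, 194). refcount(pp2)=1 -> write in place. 3 ppages; refcounts: pp0:1 pp1:2 pp2:1
Op 4: write(P1, v0, 110). refcount(pp2)=1 -> write in place. 3 ppages; refcounts: pp0:1 pp1:2 pp2:1
Op 5: read(P0, v1) -> 36. No state change.
Op 6: write(P1, v1, 177). refcount(pp1)=2>1 -> COPY to pp3. 4 ppages; refcounts: pp0:1 pp1:1 pp2:1 pp3:1
Op 7: fork(P0) -> P2. 4 ppages; refcounts: pp0:2 pp1:2 pp2:1 pp3:1
Op 8: read(P0, v0) -> 44. No state change.
Op 9: read(P2, v1) -> 36. No state change.

yes no no yes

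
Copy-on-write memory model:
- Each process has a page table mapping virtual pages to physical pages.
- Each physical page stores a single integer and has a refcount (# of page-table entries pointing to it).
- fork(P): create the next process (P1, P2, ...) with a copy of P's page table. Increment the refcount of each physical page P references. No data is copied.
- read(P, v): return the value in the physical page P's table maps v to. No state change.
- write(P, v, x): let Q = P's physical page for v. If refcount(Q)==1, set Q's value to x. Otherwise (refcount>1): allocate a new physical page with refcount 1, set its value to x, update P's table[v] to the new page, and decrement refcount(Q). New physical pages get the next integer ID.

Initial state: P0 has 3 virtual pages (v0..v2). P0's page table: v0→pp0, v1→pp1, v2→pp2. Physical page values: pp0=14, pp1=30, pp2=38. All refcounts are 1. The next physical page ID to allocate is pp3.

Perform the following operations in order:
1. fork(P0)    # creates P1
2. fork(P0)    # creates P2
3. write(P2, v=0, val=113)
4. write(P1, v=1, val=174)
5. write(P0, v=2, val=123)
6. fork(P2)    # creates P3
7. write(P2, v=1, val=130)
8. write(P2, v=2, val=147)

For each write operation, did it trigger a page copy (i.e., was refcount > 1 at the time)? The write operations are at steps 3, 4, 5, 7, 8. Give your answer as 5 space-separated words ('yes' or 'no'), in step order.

Op 1: fork(P0) -> P1. 3 ppages; refcounts: pp0:2 pp1:2 pp2:2
Op 2: fork(P0) -> P2. 3 ppages; refcounts: pp0:3 pp1:3 pp2:3
Op 3: write(P2, v0, 113). refcount(pp0)=3>1 -> COPY to pp3. 4 ppages; refcounts: pp0:2 pp1:3 pp2:3 pp3:1
Op 4: write(P1, v1, 174). refcount(pp1)=3>1 -> COPY to pp4. 5 ppages; refcounts: pp0:2 pp1:2 pp2:3 pp3:1 pp4:1
Op 5: write(P0, v2, 123). refcount(pp2)=3>1 -> COPY to pp5. 6 ppages; refcounts: pp0:2 pp1:2 pp2:2 pp3:1 pp4:1 pp5:1
Op 6: fork(P2) -> P3. 6 ppages; refcounts: pp0:2 pp1:3 pp2:3 pp3:2 pp4:1 pp5:1
Op 7: write(P2, v1, 130). refcount(pp1)=3>1 -> COPY to pp6. 7 ppages; refcounts: pp0:2 pp1:2 pp2:3 pp3:2 pp4:1 pp5:1 pp6:1
Op 8: write(P2, v2, 147). refcount(pp2)=3>1 -> COPY to pp7. 8 ppages; refcounts: pp0:2 pp1:2 pp2:2 pp3:2 pp4:1 pp5:1 pp6:1 pp7:1

yes yes yes yes yes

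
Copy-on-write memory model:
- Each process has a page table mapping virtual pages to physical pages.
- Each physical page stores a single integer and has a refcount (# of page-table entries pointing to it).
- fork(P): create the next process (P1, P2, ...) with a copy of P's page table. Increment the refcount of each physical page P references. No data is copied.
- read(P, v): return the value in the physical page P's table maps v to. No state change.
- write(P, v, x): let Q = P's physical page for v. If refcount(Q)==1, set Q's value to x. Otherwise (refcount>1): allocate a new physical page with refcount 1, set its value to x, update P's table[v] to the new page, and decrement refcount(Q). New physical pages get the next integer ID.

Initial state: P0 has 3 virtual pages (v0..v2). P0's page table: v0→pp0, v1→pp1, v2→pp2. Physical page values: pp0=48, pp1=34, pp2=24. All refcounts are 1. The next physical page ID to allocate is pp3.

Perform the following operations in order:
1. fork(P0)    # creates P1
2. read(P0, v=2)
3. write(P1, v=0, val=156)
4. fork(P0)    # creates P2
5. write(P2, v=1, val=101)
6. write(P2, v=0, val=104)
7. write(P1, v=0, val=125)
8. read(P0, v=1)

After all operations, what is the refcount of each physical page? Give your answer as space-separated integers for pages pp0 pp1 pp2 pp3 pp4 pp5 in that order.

Answer: 1 2 3 1 1 1

Derivation:
Op 1: fork(P0) -> P1. 3 ppages; refcounts: pp0:2 pp1:2 pp2:2
Op 2: read(P0, v2) -> 24. No state change.
Op 3: write(P1, v0, 156). refcount(pp0)=2>1 -> COPY to pp3. 4 ppages; refcounts: pp0:1 pp1:2 pp2:2 pp3:1
Op 4: fork(P0) -> P2. 4 ppages; refcounts: pp0:2 pp1:3 pp2:3 pp3:1
Op 5: write(P2, v1, 101). refcount(pp1)=3>1 -> COPY to pp4. 5 ppages; refcounts: pp0:2 pp1:2 pp2:3 pp3:1 pp4:1
Op 6: write(P2, v0, 104). refcount(pp0)=2>1 -> COPY to pp5. 6 ppages; refcounts: pp0:1 pp1:2 pp2:3 pp3:1 pp4:1 pp5:1
Op 7: write(P1, v0, 125). refcount(pp3)=1 -> write in place. 6 ppages; refcounts: pp0:1 pp1:2 pp2:3 pp3:1 pp4:1 pp5:1
Op 8: read(P0, v1) -> 34. No state change.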